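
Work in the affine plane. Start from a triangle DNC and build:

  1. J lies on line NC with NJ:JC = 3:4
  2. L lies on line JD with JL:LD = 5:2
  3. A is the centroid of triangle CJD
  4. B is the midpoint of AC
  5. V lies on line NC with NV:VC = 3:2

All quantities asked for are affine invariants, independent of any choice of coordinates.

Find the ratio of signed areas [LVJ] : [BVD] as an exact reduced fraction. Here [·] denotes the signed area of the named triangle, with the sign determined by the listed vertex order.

[LVJ]:[BVD] = 18/35

Choose coordinates D = (0, 0), N = (1, 0), C = (0, 1).
1. J lies on line NC with NJ:JC = 3:4 ⇒ J = (4/7, 3/7)
2. L lies on line JD with JL:LD = 5:2 ⇒ L = (8/49, 6/49)
3. A is the centroid of triangle CJD ⇒ A = (4/21, 10/21)
4. B is the midpoint of AC ⇒ B = (2/21, 31/42)
5. V lies on line NC with NV:VC = 3:2 ⇒ V = (2/5, 3/5)
2·[LVJ] = -6/49, 2·[BVD] = -5/21
[LVJ]:[BVD] = -6/49:-5/21 = 18/35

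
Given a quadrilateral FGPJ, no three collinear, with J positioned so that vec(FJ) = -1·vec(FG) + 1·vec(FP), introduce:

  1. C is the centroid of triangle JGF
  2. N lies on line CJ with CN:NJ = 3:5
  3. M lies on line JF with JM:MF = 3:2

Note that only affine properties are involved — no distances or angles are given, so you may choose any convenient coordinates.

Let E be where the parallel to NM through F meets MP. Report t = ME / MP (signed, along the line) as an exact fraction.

t = 10/7

Assign F = (0, 0), G = (1, 0), P = (0, 1), J = (-1, 1) — the answer is frame-independent, so this choice is without loss of generality.
1. C is the centroid of triangle JGF ⇒ C = (0, 1/3)
2. N lies on line CJ with CN:NJ = 3:5 ⇒ N = (-3/8, 7/12)
3. M lies on line JF with JM:MF = 3:2 ⇒ M = (-2/5, 2/5)
through F parallel to NM: direction (-1/40, -11/60); meets MP at E = (6/35, 44/35)
E = M + t·(P−M) with t = 10/7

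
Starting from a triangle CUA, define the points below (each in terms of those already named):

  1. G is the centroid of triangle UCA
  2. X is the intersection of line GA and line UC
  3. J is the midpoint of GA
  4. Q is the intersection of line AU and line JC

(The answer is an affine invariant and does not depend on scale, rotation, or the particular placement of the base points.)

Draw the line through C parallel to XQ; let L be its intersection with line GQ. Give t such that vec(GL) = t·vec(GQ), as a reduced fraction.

t = -11

Set C = (0, 0), U = (1, 0), A = (0, 1); any affine frame gives the same invariant.
1. G is the centroid of triangle UCA ⇒ G = (1/3, 1/3)
2. X is the intersection of line GA and line UC ⇒ X = (1/2, 0)
3. J is the midpoint of GA ⇒ J = (1/6, 2/3)
4. Q is the intersection of line AU and line JC ⇒ Q = (1/5, 4/5)
through C parallel to XQ: direction (-3/10, 4/5); meets GQ at L = (9/5, -24/5)
L = G + t·(Q−G) with t = -11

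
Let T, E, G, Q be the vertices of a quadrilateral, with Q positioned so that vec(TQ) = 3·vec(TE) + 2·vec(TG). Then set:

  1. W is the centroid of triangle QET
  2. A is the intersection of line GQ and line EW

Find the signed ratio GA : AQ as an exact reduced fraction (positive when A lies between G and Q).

GA:AQ = 3/2

Assign T = (0, 0), E = (1, 0), G = (0, 1), Q = (3, 2) — the answer is frame-independent, so this choice is without loss of generality.
1. W is the centroid of triangle QET ⇒ W = (4/3, 2/3)
2. A is the intersection of line GQ and line EW ⇒ A = (9/5, 8/5)
A = G + t·(Q−G) with t = 3/5, so GA:AQ = t:(1−t) = 3/5:2/5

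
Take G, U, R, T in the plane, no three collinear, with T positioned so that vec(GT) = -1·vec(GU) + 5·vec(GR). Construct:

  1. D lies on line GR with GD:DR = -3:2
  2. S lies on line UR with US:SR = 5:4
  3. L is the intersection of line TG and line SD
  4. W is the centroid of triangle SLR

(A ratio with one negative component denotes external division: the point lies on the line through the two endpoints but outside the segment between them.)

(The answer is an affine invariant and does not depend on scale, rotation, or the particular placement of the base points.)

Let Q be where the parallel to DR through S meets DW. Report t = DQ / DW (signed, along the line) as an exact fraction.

t = 6/29

Choose coordinates G = (0, 0), U = (1, 0), R = (0, 1), T = (-1, 5).
1. D lies on line GR with GD:DR = -3:2 ⇒ D = (0, 3)
2. S lies on line UR with US:SR = 5:4 ⇒ S = (4/9, 5/9)
3. L is the intersection of line TG and line SD ⇒ L = (6, -30)
4. W is the centroid of triangle SLR ⇒ W = (58/27, -256/27)
through S parallel to DR: direction (0, -2); meets DW at Q = (4/9, 109/261)
Q = D + t·(W−D) with t = 6/29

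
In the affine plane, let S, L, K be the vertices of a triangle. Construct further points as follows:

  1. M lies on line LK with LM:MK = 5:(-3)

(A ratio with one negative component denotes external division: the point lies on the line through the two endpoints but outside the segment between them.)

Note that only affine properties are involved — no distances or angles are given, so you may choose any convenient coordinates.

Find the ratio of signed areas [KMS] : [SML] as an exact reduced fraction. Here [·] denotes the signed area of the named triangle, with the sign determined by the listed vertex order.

Set S = (0, 0), L = (1, 0), K = (0, 1); any affine frame gives the same invariant.
1. M lies on line LK with LM:MK = 5:(-3) ⇒ M = (-3/2, 5/2)
2·[KMS] = 3/2, 2·[SML] = -5/2
[KMS]:[SML] = 3/2:-5/2 = -3/5

[KMS]:[SML] = -3/5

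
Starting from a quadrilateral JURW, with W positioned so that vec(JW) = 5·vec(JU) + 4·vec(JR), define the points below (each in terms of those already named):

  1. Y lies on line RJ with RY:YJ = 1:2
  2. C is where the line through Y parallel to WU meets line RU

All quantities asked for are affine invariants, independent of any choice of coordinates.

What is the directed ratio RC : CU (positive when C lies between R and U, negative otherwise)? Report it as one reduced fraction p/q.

Choose coordinates J = (0, 0), U = (1, 0), R = (0, 1), W = (5, 4).
1. Y lies on line RJ with RY:YJ = 1:2 ⇒ Y = (0, 2/3)
2. C is where the line through Y parallel to WU meets line RU ⇒ C = (1/6, 5/6)
C = R + t·(U−R) with t = 1/6, so RC:CU = t:(1−t) = 1/6:5/6

RC:CU = 1/5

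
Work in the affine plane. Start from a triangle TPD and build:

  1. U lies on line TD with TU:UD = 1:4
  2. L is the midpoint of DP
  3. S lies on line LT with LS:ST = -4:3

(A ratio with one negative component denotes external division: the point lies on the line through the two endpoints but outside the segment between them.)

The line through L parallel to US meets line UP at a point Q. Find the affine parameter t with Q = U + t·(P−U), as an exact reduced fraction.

t = 1/5

Set T = (0, 0), P = (1, 0), D = (0, 1); any affine frame gives the same invariant.
1. U lies on line TD with TU:UD = 1:4 ⇒ U = (0, 1/5)
2. L is the midpoint of DP ⇒ L = (1/2, 1/2)
3. S lies on line LT with LS:ST = -4:3 ⇒ S = (-3/2, -3/2)
through L parallel to US: direction (-3/2, -17/10); meets UP at Q = (1/5, 4/25)
Q = U + t·(P−U) with t = 1/5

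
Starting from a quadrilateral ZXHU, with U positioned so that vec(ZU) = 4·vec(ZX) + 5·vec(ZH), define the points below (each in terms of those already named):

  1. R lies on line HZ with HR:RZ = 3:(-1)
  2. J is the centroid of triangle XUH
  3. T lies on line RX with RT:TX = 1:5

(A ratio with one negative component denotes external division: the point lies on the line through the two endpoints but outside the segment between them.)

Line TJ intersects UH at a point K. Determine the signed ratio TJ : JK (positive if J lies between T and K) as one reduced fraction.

Work in coordinates with Z = (0, 0), X = (1, 0), H = (0, 1), U = (4, 5).
1. R lies on line HZ with HR:RZ = 3:(-1) ⇒ R = (0, -1/2)
2. J is the centroid of triangle XUH ⇒ J = (5/3, 2)
3. T lies on line RX with RT:TX = 1:5 ⇒ T = (1/6, -5/12)
line TJ meets UH at K = (91/33, 124/33)
J = T + t·(K−T) with t = 11/19, so TJ:JK = 11/19:8/19

TJ:JK = 11/8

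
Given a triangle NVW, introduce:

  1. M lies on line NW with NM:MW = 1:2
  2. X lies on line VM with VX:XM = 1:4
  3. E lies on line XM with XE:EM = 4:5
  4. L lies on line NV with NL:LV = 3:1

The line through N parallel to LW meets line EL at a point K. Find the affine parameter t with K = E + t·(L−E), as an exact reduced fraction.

t = -7/2

Work in coordinates with N = (0, 0), V = (1, 0), W = (0, 1).
1. M lies on line NW with NM:MW = 1:2 ⇒ M = (0, 1/3)
2. X lies on line VM with VX:XM = 1:4 ⇒ X = (4/5, 1/15)
3. E lies on line XM with XE:EM = 4:5 ⇒ E = (4/9, 5/27)
4. L lies on line NV with NL:LV = 3:1 ⇒ L = (3/4, 0)
through N parallel to LW: direction (-3/4, 1); meets EL at K = (-5/8, 5/6)
K = E + t·(L−E) with t = -7/2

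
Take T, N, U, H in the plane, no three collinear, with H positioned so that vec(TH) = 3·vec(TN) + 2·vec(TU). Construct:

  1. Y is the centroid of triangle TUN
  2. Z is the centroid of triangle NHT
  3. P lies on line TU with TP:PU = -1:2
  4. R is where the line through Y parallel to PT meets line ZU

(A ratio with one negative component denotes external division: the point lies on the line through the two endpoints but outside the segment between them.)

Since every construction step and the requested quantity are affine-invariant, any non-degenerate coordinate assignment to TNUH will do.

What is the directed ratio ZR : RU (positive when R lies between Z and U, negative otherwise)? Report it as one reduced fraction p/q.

Set T = (0, 0), N = (1, 0), U = (0, 1), H = (3, 2); any affine frame gives the same invariant.
1. Y is the centroid of triangle TUN ⇒ Y = (1/3, 1/3)
2. Z is the centroid of triangle NHT ⇒ Z = (4/3, 2/3)
3. P lies on line TU with TP:PU = -1:2 ⇒ P = (0, -1)
4. R is where the line through Y parallel to PT meets line ZU ⇒ R = (1/3, 11/12)
R = Z + t·(U−Z) with t = 3/4, so ZR:RU = t:(1−t) = 3/4:1/4

ZR:RU = 3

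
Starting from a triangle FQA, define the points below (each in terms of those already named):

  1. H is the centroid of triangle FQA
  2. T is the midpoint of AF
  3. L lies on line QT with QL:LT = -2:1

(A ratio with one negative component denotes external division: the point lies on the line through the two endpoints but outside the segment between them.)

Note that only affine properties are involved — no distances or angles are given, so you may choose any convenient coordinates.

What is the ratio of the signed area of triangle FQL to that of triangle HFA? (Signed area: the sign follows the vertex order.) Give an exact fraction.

[FQL]:[HFA] = -3

Work in coordinates with F = (0, 0), Q = (1, 0), A = (0, 1).
1. H is the centroid of triangle FQA ⇒ H = (1/3, 1/3)
2. T is the midpoint of AF ⇒ T = (0, 1/2)
3. L lies on line QT with QL:LT = -2:1 ⇒ L = (-1, 1)
2·[FQL] = 1, 2·[HFA] = -1/3
[FQL]:[HFA] = 1:-1/3 = -3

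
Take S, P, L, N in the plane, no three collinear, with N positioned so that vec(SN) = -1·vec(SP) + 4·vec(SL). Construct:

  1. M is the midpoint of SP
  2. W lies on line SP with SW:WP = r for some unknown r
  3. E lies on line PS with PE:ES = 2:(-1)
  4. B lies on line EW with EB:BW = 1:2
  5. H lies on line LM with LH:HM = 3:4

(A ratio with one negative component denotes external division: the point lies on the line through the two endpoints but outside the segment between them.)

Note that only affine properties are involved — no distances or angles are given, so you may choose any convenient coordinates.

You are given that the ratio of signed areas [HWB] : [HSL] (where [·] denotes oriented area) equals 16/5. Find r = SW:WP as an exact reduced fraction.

Set S = (0, 0), P = (1, 0), L = (0, 1), N = (-1, 4); any affine frame gives the same invariant.
1. M is the midpoint of SP ⇒ M = (1/2, 0)
2. With SW:WP = r, write λ = r/(r+1) so W = S + λ·(P−S); W is affine-linear in λ
3. E lies on line PS with PE:ES = 2:(-1) ⇒ E = (-1, 0)
4. B lies on line EW with EB:BW = 1:2 ⇒ B is an affine combination of earlier points and hence also affine-linear in λ
5. H lies on line LM with LH:HM = 3:4 ⇒ H = (3/14, 4/7)
Every point depending on W is an affine combination of W and λ-independent points, so each such coordinate is linear in λ; the λ² term in each signed area is a multiple of (P−S)×(P−S) = 0, so 2·[HWB] and 2·[HSL] are each linear in λ. Evaluating at λ=0 and λ=1:
  2·[HWB] = -8/21·λ − 8/21,   2·[HSL] = -3/14
So [HWB]:[HSL] = (-8/21·λ − 8/21) / (-3/14). Setting this equal to 16/5:
  -8/21·λ − 8/21 = 16/5·(-3/14)  ⇒  λ = 4/5
Then r = λ/(1−λ) = (4/5)/(1/5) = 4. Check: with r = 4, W = (4/5, 0) and [HWB]:[HSL] = 16/5 as required.

r = 4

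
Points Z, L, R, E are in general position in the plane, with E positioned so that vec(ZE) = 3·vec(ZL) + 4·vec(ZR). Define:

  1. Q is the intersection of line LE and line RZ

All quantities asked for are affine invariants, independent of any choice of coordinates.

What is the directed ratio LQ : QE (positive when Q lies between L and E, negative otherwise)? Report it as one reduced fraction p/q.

LQ:QE = -1/3

Work in coordinates with Z = (0, 0), L = (1, 0), R = (0, 1), E = (3, 4).
1. Q is the intersection of line LE and line RZ ⇒ Q = (0, -2)
Q = L + t·(E−L) with t = -1/2, so LQ:QE = t:(1−t) = -1/2:3/2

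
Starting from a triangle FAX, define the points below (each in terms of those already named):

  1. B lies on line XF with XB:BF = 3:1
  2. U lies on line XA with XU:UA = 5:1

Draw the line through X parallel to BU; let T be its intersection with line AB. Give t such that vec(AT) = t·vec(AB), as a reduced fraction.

Work in coordinates with F = (0, 0), A = (1, 0), X = (0, 1).
1. B lies on line XF with XB:BF = 3:1 ⇒ B = (0, 1/4)
2. U lies on line XA with XU:UA = 5:1 ⇒ U = (5/6, 1/6)
through X parallel to BU: direction (5/6, -1/12); meets AB at T = (-5, 3/2)
T = A + t·(B−A) with t = 6

t = 6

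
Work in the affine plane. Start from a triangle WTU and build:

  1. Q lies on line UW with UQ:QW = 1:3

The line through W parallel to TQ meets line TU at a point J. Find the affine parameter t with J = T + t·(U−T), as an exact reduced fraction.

Choose coordinates W = (0, 0), T = (1, 0), U = (0, 1).
1. Q lies on line UW with UQ:QW = 1:3 ⇒ Q = (0, 3/4)
through W parallel to TQ: direction (-1, 3/4); meets TU at J = (4, -3)
J = T + t·(U−T) with t = -3

t = -3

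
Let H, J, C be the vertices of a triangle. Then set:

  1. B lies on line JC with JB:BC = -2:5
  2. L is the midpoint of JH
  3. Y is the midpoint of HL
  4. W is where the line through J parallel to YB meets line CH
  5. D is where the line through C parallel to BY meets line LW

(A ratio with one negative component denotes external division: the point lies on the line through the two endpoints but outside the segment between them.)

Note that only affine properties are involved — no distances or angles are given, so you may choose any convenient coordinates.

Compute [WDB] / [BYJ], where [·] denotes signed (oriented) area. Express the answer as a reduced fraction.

[WDB]:[BYJ] = 33/34

Work in coordinates with H = (0, 0), J = (1, 0), C = (0, 1).
1. B lies on line JC with JB:BC = -2:5 ⇒ B = (5/3, -2/3)
2. L is the midpoint of JH ⇒ L = (1/2, 0)
3. Y is the midpoint of HL ⇒ Y = (1/4, 0)
4. W is where the line through J parallel to YB meets line CH ⇒ W = (0, 8/17)
5. D is where the line through C parallel to BY meets line LW ⇒ D = (-9/8, 26/17)
2·[WDB] = -33/68, 2·[BYJ] = -1/2
[WDB]:[BYJ] = -33/68:-1/2 = 33/34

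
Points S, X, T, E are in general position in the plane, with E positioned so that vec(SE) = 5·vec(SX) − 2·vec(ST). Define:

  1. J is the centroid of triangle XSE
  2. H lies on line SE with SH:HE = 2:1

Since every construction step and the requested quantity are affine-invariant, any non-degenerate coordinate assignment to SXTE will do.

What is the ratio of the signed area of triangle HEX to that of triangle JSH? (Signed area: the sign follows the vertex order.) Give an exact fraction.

Work in coordinates with S = (0, 0), X = (1, 0), T = (0, 1), E = (5, -2).
1. J is the centroid of triangle XSE ⇒ J = (2, -2/3)
2. H lies on line SE with SH:HE = 2:1 ⇒ H = (10/3, -4/3)
2·[HEX] = 2/3, 2·[JSH] = 4/9
[HEX]:[JSH] = 2/3:4/9 = 3/2

[HEX]:[JSH] = 3/2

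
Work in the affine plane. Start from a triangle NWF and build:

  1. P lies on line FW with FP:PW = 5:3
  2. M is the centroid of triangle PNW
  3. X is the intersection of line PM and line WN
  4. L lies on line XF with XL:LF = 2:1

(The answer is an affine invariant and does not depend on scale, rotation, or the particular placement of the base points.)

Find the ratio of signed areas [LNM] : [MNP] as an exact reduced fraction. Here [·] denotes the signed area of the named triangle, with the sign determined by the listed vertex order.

Choose coordinates N = (0, 0), W = (1, 0), F = (0, 1).
1. P lies on line FW with FP:PW = 5:3 ⇒ P = (5/8, 3/8)
2. M is the centroid of triangle PNW ⇒ M = (13/24, 1/8)
3. X is the intersection of line PM and line WN ⇒ X = (1/2, 0)
4. L lies on line XF with XL:LF = 2:1 ⇒ L = (1/6, 2/3)
2·[LNM] = 49/144, 2·[MNP] = -1/8
[LNM]:[MNP] = 49/144:-1/8 = -49/18

[LNM]:[MNP] = -49/18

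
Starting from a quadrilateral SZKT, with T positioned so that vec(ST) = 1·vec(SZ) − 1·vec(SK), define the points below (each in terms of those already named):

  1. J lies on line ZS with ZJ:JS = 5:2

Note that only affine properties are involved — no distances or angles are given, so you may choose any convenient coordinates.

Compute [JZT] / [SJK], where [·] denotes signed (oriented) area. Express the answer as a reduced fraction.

Set S = (0, 0), Z = (1, 0), K = (0, 1), T = (1, -1); any affine frame gives the same invariant.
1. J lies on line ZS with ZJ:JS = 5:2 ⇒ J = (2/7, 0)
2·[JZT] = -5/7, 2·[SJK] = 2/7
[JZT]:[SJK] = -5/7:2/7 = -5/2

[JZT]:[SJK] = -5/2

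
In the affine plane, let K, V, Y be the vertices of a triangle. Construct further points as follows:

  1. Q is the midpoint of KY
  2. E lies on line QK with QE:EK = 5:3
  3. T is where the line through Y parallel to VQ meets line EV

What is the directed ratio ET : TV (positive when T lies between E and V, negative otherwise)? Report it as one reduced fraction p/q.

Choose coordinates K = (0, 0), V = (1, 0), Y = (0, 1).
1. Q is the midpoint of KY ⇒ Q = (0, 1/2)
2. E lies on line QK with QE:EK = 5:3 ⇒ E = (0, 3/16)
3. T is where the line through Y parallel to VQ meets line EV ⇒ T = (13/5, -3/10)
T = E + t·(V−E) with t = 13/5, so ET:TV = t:(1−t) = 13/5:-8/5

ET:TV = -13/8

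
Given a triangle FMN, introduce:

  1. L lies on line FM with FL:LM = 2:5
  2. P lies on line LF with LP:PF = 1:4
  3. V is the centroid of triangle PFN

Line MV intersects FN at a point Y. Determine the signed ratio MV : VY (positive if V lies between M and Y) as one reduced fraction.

MV:VY = 97/8

Assign F = (0, 0), M = (1, 0), N = (0, 1) — the answer is frame-independent, so this choice is without loss of generality.
1. L lies on line FM with FL:LM = 2:5 ⇒ L = (2/7, 0)
2. P lies on line LF with LP:PF = 1:4 ⇒ P = (8/35, 0)
3. V is the centroid of triangle PFN ⇒ V = (8/105, 1/3)
line MV meets FN at Y = (0, 35/97)
V = M + t·(Y−M) with t = 97/105, so MV:VY = 97/105:8/105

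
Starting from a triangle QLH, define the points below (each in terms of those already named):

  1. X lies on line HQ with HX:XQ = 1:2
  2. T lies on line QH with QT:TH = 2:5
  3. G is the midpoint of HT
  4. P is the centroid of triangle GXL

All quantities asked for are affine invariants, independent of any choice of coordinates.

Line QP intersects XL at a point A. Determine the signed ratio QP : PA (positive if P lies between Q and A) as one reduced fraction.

Set Q = (0, 0), L = (1, 0), H = (0, 1); any affine frame gives the same invariant.
1. X lies on line HQ with HX:XQ = 1:2 ⇒ X = (0, 2/3)
2. T lies on line QH with QT:TH = 2:5 ⇒ T = (0, 2/7)
3. G is the midpoint of HT ⇒ G = (0, 9/14)
4. P is the centroid of triangle GXL ⇒ P = (1/3, 55/126)
line QP meets XL at A = (28/83, 110/249)
P = Q + t·(A−Q) with t = 83/84, so QP:PA = 83/84:1/84

QP:PA = 83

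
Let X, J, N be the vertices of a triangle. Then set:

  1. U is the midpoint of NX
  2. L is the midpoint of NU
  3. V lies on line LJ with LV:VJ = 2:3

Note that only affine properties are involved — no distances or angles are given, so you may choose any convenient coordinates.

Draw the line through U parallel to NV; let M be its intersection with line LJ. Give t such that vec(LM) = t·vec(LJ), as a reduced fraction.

Work in coordinates with X = (0, 0), J = (1, 0), N = (0, 1).
1. U is the midpoint of NX ⇒ U = (0, 1/2)
2. L is the midpoint of NU ⇒ L = (0, 3/4)
3. V lies on line LJ with LV:VJ = 2:3 ⇒ V = (2/5, 9/20)
through U parallel to NV: direction (2/5, -11/20); meets LJ at M = (-2/5, 21/20)
M = L + t·(J−L) with t = -2/5

t = -2/5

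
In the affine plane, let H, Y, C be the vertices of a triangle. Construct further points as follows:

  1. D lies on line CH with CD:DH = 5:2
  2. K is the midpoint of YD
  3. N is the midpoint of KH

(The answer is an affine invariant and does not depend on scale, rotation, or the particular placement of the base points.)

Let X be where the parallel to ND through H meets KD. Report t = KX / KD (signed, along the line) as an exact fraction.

t = 2

Work in coordinates with H = (0, 0), Y = (1, 0), C = (0, 1).
1. D lies on line CH with CD:DH = 5:2 ⇒ D = (0, 2/7)
2. K is the midpoint of YD ⇒ K = (1/2, 1/7)
3. N is the midpoint of KH ⇒ N = (1/4, 1/14)
through H parallel to ND: direction (-1/4, 3/14); meets KD at X = (-1/2, 3/7)
X = K + t·(D−K) with t = 2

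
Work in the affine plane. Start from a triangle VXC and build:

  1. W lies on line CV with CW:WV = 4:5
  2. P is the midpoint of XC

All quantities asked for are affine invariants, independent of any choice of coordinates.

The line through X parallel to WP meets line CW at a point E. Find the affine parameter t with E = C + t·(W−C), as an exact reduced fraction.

t = 2

Assign V = (0, 0), X = (1, 0), C = (0, 1) — the answer is frame-independent, so this choice is without loss of generality.
1. W lies on line CV with CW:WV = 4:5 ⇒ W = (0, 5/9)
2. P is the midpoint of XC ⇒ P = (1/2, 1/2)
through X parallel to WP: direction (1/2, -1/18); meets CW at E = (0, 1/9)
E = C + t·(W−C) with t = 2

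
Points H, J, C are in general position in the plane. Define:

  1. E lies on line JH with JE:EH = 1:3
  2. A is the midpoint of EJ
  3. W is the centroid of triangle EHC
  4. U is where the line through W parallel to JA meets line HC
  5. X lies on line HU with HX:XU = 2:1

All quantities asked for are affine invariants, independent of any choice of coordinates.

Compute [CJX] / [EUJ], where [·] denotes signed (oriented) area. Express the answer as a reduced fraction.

[CJX]:[EUJ] = 28/3

Work in coordinates with H = (0, 0), J = (1, 0), C = (0, 1).
1. E lies on line JH with JE:EH = 1:3 ⇒ E = (3/4, 0)
2. A is the midpoint of EJ ⇒ A = (7/8, 0)
3. W is the centroid of triangle EHC ⇒ W = (1/4, 1/3)
4. U is where the line through W parallel to JA meets line HC ⇒ U = (0, 1/3)
5. X lies on line HU with HX:XU = 2:1 ⇒ X = (0, 2/9)
2·[CJX] = -7/9, 2·[EUJ] = -1/12
[CJX]:[EUJ] = -7/9:-1/12 = 28/3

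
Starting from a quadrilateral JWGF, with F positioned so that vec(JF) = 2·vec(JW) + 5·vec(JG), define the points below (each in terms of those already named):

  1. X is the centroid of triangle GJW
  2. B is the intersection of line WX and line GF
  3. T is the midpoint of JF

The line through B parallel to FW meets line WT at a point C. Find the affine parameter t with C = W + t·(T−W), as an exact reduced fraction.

t = 66/25

Set J = (0, 0), W = (1, 0), G = (0, 1), F = (2, 5); any affine frame gives the same invariant.
1. X is the centroid of triangle GJW ⇒ X = (1/3, 1/3)
2. B is the intersection of line WX and line GF ⇒ B = (-1/5, 3/5)
3. T is the midpoint of JF ⇒ T = (1, 5/2)
through B parallel to FW: direction (-1, -5); meets WT at C = (1, 33/5)
C = W + t·(T−W) with t = 66/25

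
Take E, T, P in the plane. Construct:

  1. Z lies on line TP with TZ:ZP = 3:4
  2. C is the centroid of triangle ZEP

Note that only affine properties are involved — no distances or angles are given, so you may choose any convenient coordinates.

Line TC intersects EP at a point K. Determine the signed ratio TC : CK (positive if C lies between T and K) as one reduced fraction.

TC:CK = 17/4

Assign E = (0, 0), T = (1, 0), P = (0, 1) — the answer is frame-independent, so this choice is without loss of generality.
1. Z lies on line TP with TZ:ZP = 3:4 ⇒ Z = (4/7, 3/7)
2. C is the centroid of triangle ZEP ⇒ C = (4/21, 10/21)
line TC meets EP at K = (0, 10/17)
C = T + t·(K−T) with t = 17/21, so TC:CK = 17/21:4/21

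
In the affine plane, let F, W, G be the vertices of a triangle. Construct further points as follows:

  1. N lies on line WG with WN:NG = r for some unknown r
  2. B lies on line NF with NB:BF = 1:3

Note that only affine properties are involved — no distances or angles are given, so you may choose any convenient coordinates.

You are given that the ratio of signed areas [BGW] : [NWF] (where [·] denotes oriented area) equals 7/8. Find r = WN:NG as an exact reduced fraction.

Set F = (0, 0), W = (1, 0), G = (0, 1); any affine frame gives the same invariant.
1. With WN:NG = r, write λ = r/(r+1) so N = W + λ·(G−W); N is affine-linear in λ
2. B lies on line NF with NB:BF = 1:3 ⇒ B is an affine combination of earlier points and hence also affine-linear in λ
Every point depending on N is an affine combination of N and λ-independent points, so each such coordinate is linear in λ; the λ² term in each signed area is a multiple of (G−W)×(G−W) = 0, so 2·[BGW] and 2·[NWF] are each linear in λ. Evaluating at λ=0 and λ=1:
  2·[BGW] = -1/4,   2·[NWF] = −λ
So [BGW]:[NWF] = (-1/4) / (−λ). Setting this equal to 7/8:
  -1/4 = 7/8·(−λ)  ⇒  λ = 2/7
Then r = λ/(1−λ) = (2/7)/(5/7) = 2/5. Check: with r = 2/5, N = (5/7, 2/7) and [BGW]:[NWF] = 7/8 as required.

r = 2/5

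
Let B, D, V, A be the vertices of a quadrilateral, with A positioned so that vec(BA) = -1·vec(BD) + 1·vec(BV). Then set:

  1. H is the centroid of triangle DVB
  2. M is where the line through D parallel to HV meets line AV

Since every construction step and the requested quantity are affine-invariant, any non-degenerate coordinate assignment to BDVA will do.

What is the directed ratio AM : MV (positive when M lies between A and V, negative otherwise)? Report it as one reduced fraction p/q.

AM:MV = -3

Choose coordinates B = (0, 0), D = (1, 0), V = (0, 1), A = (-1, 1).
1. H is the centroid of triangle DVB ⇒ H = (1/3, 1/3)
2. M is where the line through D parallel to HV meets line AV ⇒ M = (1/2, 1)
M = A + t·(V−A) with t = 3/2, so AM:MV = t:(1−t) = 3/2:-1/2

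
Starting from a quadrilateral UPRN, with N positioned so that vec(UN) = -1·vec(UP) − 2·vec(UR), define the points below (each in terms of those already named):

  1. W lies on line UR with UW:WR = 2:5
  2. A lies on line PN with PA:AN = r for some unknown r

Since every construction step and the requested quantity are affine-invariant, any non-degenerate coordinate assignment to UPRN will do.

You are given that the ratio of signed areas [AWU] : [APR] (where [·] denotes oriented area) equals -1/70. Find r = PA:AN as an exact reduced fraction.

Assign U = (0, 0), P = (1, 0), R = (0, 1), N = (-1, -2) — the answer is frame-independent, so this choice is without loss of generality.
1. W lies on line UR with UW:WR = 2:5 ⇒ W = (0, 2/7)
2. With PA:AN = r, write λ = r/(r+1) so A = P + λ·(N−P); A is affine-linear in λ
Every point depending on A is an affine combination of A and λ-independent points, so each such coordinate is linear in λ; the λ² term in each signed area is a multiple of (N−P)×(N−P) = 0, so 2·[AWU] and 2·[APR] are each linear in λ. Evaluating at λ=0 and λ=1:
  2·[AWU] = -4/7·λ + 2/7,   2·[APR] = 4·λ
So [AWU]:[APR] = (-4/7·λ + 2/7) / (4·λ). Setting this equal to -1/70:
  -4/7·λ + 2/7 = -1/70·(4·λ)  ⇒  λ = 5/9
Then r = λ/(1−λ) = (5/9)/(4/9) = 5/4. Check: with r = 5/4, A = (-1/9, -10/9) and [AWU]:[APR] = -1/70 as required.

r = 5/4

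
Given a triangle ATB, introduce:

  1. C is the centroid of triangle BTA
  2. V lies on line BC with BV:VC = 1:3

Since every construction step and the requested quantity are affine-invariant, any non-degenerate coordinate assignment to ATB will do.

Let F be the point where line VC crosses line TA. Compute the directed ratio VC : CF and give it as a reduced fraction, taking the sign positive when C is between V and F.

Set A = (0, 0), T = (1, 0), B = (0, 1); any affine frame gives the same invariant.
1. C is the centroid of triangle BTA ⇒ C = (1/3, 1/3)
2. V lies on line BC with BV:VC = 1:3 ⇒ V = (1/12, 5/6)
line VC meets TA at F = (1/2, 0)
C = V + t·(F−V) with t = 3/5, so VC:CF = 3/5:2/5

VC:CF = 3/2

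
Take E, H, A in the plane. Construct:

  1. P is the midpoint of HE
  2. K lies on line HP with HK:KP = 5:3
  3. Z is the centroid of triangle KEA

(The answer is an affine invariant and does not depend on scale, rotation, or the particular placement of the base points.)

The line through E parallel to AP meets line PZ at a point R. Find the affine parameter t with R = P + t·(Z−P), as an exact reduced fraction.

t = 24/5

Work in coordinates with E = (0, 0), H = (1, 0), A = (0, 1).
1. P is the midpoint of HE ⇒ P = (1/2, 0)
2. K lies on line HP with HK:KP = 5:3 ⇒ K = (11/16, 0)
3. Z is the centroid of triangle KEA ⇒ Z = (11/48, 1/3)
through E parallel to AP: direction (1/2, -1); meets PZ at R = (-4/5, 8/5)
R = P + t·(Z−P) with t = 24/5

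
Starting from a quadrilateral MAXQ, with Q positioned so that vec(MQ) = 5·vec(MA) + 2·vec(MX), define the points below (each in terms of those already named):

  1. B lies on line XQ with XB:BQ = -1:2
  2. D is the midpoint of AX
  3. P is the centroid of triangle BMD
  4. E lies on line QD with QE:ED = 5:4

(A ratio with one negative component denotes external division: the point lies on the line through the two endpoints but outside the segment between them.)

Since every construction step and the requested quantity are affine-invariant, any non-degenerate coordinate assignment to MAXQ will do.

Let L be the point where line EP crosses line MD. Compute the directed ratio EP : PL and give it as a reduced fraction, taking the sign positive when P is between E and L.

EP:PL = -9/5

Set M = (0, 0), A = (1, 0), X = (0, 1), Q = (5, 2); any affine frame gives the same invariant.
1. B lies on line XQ with XB:BQ = -1:2 ⇒ B = (-5, 0)
2. D is the midpoint of AX ⇒ D = (1/2, 1/2)
3. P is the centroid of triangle BMD ⇒ P = (-3/2, 1/6)
4. E lies on line QD with QE:ED = 5:4 ⇒ E = (5/2, 7/6)
line EP meets MD at L = (13/18, 13/18)
P = E + t·(L−E) with t = 9/4, so EP:PL = 9/4:-5/4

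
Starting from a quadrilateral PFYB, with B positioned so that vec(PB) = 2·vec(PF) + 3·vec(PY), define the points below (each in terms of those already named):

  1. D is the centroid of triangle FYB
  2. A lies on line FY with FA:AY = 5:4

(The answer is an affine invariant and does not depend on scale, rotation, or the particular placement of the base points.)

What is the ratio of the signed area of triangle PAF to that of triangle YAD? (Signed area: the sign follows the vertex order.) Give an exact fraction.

[PAF]:[YAD] = -15/16

Choose coordinates P = (0, 0), F = (1, 0), Y = (0, 1), B = (2, 3).
1. D is the centroid of triangle FYB ⇒ D = (1, 4/3)
2. A lies on line FY with FA:AY = 5:4 ⇒ A = (4/9, 5/9)
2·[PAF] = -5/9, 2·[YAD] = 16/27
[PAF]:[YAD] = -5/9:16/27 = -15/16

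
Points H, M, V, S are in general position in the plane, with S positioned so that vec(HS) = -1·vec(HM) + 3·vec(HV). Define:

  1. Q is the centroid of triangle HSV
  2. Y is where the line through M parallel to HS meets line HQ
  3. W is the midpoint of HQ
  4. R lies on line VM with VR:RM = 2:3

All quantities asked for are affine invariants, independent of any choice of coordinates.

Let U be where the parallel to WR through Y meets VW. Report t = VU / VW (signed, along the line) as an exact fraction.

Work in coordinates with H = (0, 0), M = (1, 0), V = (0, 1), S = (-1, 3).
1. Q is the centroid of triangle HSV ⇒ Q = (-1/3, 4/3)
2. Y is where the line through M parallel to HS meets line HQ ⇒ Y = (-3, 12)
3. W is the midpoint of HQ ⇒ W = (-1/6, 2/3)
4. R lies on line VM with VR:RM = 2:3 ⇒ R = (2/5, 3/5)
through Y parallel to WR: direction (17/30, -1/15); meets VW at U = (181/36, 199/18)
U = V + t·(W−V) with t = -181/6

t = -181/6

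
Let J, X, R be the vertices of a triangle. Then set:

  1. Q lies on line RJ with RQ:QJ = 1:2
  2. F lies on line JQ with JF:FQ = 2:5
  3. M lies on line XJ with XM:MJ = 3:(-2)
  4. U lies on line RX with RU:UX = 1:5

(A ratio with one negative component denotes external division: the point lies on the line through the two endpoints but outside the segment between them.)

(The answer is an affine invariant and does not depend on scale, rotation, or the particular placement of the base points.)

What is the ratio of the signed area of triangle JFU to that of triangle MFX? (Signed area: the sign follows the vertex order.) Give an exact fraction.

[JFU]:[MFX] = 1/18

Set J = (0, 0), X = (1, 0), R = (0, 1); any affine frame gives the same invariant.
1. Q lies on line RJ with RQ:QJ = 1:2 ⇒ Q = (0, 2/3)
2. F lies on line JQ with JF:FQ = 2:5 ⇒ F = (0, 4/21)
3. M lies on line XJ with XM:MJ = 3:(-2) ⇒ M = (-2, 0)
4. U lies on line RX with RU:UX = 1:5 ⇒ U = (1/6, 5/6)
2·[JFU] = -2/63, 2·[MFX] = -4/7
[JFU]:[MFX] = -2/63:-4/7 = 1/18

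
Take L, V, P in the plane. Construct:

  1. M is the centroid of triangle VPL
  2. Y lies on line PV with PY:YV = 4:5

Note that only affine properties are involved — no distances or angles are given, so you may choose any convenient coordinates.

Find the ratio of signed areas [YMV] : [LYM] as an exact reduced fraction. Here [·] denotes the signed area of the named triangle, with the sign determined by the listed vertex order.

[YMV]:[LYM] = -5

Set L = (0, 0), V = (1, 0), P = (0, 1); any affine frame gives the same invariant.
1. M is the centroid of triangle VPL ⇒ M = (1/3, 1/3)
2. Y lies on line PV with PY:YV = 4:5 ⇒ Y = (4/9, 5/9)
2·[YMV] = 5/27, 2·[LYM] = -1/27
[YMV]:[LYM] = 5/27:-1/27 = -5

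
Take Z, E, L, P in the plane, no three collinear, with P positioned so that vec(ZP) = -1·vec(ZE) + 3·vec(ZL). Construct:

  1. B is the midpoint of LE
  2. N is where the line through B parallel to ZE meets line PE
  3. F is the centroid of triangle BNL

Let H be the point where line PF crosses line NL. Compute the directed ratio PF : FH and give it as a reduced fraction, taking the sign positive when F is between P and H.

PF:FH = -31

Choose coordinates Z = (0, 0), E = (1, 0), L = (0, 1), P = (-1, 3).
1. B is the midpoint of LE ⇒ B = (1/2, 1/2)
2. N is where the line through B parallel to ZE meets line PE ⇒ N = (2/3, 1/2)
3. F is the centroid of triangle BNL ⇒ F = (7/18, 2/3)
line PF meets NL at H = (32/93, 23/31)
F = P + t·(H−P) with t = 31/30, so PF:FH = 31/30:-1/30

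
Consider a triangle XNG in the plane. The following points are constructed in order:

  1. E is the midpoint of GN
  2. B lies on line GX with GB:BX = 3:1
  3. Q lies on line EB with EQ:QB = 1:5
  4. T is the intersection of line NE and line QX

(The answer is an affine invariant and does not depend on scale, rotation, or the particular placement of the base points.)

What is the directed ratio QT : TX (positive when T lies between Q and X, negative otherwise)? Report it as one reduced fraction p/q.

QT:TX = -1/8

Assign X = (0, 0), N = (1, 0), G = (0, 1) — the answer is frame-independent, so this choice is without loss of generality.
1. E is the midpoint of GN ⇒ E = (1/2, 1/2)
2. B lies on line GX with GB:BX = 3:1 ⇒ B = (0, 1/4)
3. Q lies on line EB with EQ:QB = 1:5 ⇒ Q = (5/12, 11/24)
4. T is the intersection of line NE and line QX ⇒ T = (10/21, 11/21)
T = Q + t·(X−Q) with t = -1/7, so QT:TX = t:(1−t) = -1/7:8/7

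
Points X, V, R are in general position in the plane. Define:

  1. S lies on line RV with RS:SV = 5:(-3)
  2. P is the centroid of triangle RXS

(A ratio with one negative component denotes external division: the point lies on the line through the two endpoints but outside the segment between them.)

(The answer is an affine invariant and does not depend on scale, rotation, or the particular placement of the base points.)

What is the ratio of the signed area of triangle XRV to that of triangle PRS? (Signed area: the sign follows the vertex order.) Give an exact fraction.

[XRV]:[PRS] = 6/5

Assign X = (0, 0), V = (1, 0), R = (0, 1) — the answer is frame-independent, so this choice is without loss of generality.
1. S lies on line RV with RS:SV = 5:(-3) ⇒ S = (5/2, -3/2)
2. P is the centroid of triangle RXS ⇒ P = (5/6, -1/6)
2·[XRV] = -1, 2·[PRS] = -5/6
[XRV]:[PRS] = -1:-5/6 = 6/5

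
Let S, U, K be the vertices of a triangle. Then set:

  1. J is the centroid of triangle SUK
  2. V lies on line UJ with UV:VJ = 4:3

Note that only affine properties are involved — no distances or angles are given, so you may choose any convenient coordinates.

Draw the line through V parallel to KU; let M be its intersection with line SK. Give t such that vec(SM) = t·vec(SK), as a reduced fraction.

t = 17/21

Choose coordinates S = (0, 0), U = (1, 0), K = (0, 1).
1. J is the centroid of triangle SUK ⇒ J = (1/3, 1/3)
2. V lies on line UJ with UV:VJ = 4:3 ⇒ V = (13/21, 4/21)
through V parallel to KU: direction (1, -1); meets SK at M = (0, 17/21)
M = S + t·(K−S) with t = 17/21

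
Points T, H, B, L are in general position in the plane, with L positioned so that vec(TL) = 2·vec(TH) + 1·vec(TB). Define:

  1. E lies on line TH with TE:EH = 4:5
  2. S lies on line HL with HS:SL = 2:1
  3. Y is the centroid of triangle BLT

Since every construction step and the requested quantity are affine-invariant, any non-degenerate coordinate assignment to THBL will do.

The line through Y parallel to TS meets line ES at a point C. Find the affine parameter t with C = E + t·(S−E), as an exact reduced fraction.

t = 13/4

Choose coordinates T = (0, 0), H = (1, 0), B = (0, 1), L = (2, 1).
1. E lies on line TH with TE:EH = 4:5 ⇒ E = (4/9, 0)
2. S lies on line HL with HS:SL = 2:1 ⇒ S = (5/3, 2/3)
3. Y is the centroid of triangle BLT ⇒ Y = (2/3, 2/3)
through Y parallel to TS: direction (5/3, 2/3); meets ES at C = (53/12, 13/6)
C = E + t·(S−E) with t = 13/4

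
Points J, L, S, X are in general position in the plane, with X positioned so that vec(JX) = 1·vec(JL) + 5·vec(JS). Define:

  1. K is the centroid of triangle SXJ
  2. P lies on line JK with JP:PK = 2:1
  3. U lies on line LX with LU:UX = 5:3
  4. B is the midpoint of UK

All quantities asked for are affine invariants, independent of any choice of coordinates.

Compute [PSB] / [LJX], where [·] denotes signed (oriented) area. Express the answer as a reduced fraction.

Set J = (0, 0), L = (1, 0), S = (0, 1), X = (1, 5); any affine frame gives the same invariant.
1. K is the centroid of triangle SXJ ⇒ K = (1/3, 2)
2. P lies on line JK with JP:PK = 2:1 ⇒ P = (2/9, 4/3)
3. U lies on line LX with LU:UX = 5:3 ⇒ U = (1, 25/8)
4. B is the midpoint of UK ⇒ B = (2/3, 41/16)
2·[PSB] = -1/8, 2·[LJX] = -5
[PSB]:[LJX] = -1/8:-5 = 1/40

[PSB]:[LJX] = 1/40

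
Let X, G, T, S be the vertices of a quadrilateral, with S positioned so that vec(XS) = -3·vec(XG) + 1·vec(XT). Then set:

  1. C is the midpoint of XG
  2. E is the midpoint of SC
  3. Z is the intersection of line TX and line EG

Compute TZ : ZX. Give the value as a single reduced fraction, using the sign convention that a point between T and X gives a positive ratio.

Assign X = (0, 0), G = (1, 0), T = (0, 1), S = (-3, 1) — the answer is frame-independent, so this choice is without loss of generality.
1. C is the midpoint of XG ⇒ C = (1/2, 0)
2. E is the midpoint of SC ⇒ E = (-5/4, 1/2)
3. Z is the intersection of line TX and line EG ⇒ Z = (0, 2/9)
Z = T + t·(X−T) with t = 7/9, so TZ:ZX = t:(1−t) = 7/9:2/9

TZ:ZX = 7/2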